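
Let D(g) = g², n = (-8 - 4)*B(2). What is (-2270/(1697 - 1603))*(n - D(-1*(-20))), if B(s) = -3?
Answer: 413140/47 ≈ 8790.2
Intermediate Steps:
n = 36 (n = (-8 - 4)*(-3) = -12*(-3) = 36)
(-2270/(1697 - 1603))*(n - D(-1*(-20))) = (-2270/(1697 - 1603))*(36 - (-1*(-20))²) = (-2270/94)*(36 - 1*20²) = (-2270*1/94)*(36 - 1*400) = -1135*(36 - 400)/47 = -1135/47*(-364) = 413140/47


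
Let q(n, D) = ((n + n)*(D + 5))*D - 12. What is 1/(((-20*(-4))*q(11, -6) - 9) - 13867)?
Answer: -1/4276 ≈ -0.00023386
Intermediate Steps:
q(n, D) = -12 + 2*D*n*(5 + D) (q(n, D) = ((2*n)*(5 + D))*D - 12 = (2*n*(5 + D))*D - 12 = 2*D*n*(5 + D) - 12 = -12 + 2*D*n*(5 + D))
1/(((-20*(-4))*q(11, -6) - 9) - 13867) = 1/(((-20*(-4))*(-12 + 2*11*(-6)**2 + 10*(-6)*11) - 9) - 13867) = 1/((80*(-12 + 2*11*36 - 660) - 9) - 13867) = 1/((80*(-12 + 792 - 660) - 9) - 13867) = 1/((80*120 - 9) - 13867) = 1/((9600 - 9) - 13867) = 1/(9591 - 13867) = 1/(-4276) = -1/4276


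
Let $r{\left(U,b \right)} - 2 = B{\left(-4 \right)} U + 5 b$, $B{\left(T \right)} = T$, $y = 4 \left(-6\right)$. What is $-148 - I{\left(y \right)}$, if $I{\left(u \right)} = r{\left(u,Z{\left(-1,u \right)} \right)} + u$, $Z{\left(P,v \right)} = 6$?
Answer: $-252$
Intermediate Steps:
$y = -24$
$r{\left(U,b \right)} = 2 - 4 U + 5 b$ ($r{\left(U,b \right)} = 2 - \left(- 5 b + 4 U\right) = 2 - 4 U + 5 b$)
$I{\left(u \right)} = 32 - 3 u$ ($I{\left(u \right)} = \left(2 - 4 u + 5 \cdot 6\right) + u = \left(2 - 4 u + 30\right) + u = \left(32 - 4 u\right) + u = 32 - 3 u$)
$-148 - I{\left(y \right)} = -148 - \left(32 - -72\right) = -148 - \left(32 + 72\right) = -148 - 104 = -252$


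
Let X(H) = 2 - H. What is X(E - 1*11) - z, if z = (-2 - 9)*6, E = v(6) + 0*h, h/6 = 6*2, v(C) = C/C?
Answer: 78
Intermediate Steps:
v(C) = 1
h = 72 (h = 6*(6*2) = 6*12 = 72)
E = 1 (E = 1 + 0*72 = 1 + 0 = 1)
z = -66 (z = -11*6 = -66)
X(E - 1*11) - z = (2 - (1 - 1*11)) - 1*(-66) = (2 - (1 - 11)) + 66 = (2 - 1*(-10)) + 66 = (2 + 10) + 66 = 12 + 66 = 78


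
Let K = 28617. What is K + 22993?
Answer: 51610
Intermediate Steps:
K + 22993 = 28617 + 22993 = 51610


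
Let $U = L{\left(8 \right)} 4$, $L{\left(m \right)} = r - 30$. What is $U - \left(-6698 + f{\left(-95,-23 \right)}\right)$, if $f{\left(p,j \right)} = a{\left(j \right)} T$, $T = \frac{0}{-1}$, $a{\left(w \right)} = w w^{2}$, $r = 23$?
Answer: $6670$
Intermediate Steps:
$a{\left(w \right)} = w^{3}$
$L{\left(m \right)} = -7$ ($L{\left(m \right)} = 23 - 30 = -7$)
$T = 0$ ($T = 0 \left(-1\right) = 0$)
$U = -28$ ($U = \left(-7\right) 4 = -28$)
$f{\left(p,j \right)} = 0$ ($f{\left(p,j \right)} = j^{3} \cdot 0 = 0$)
$U - \left(-6698 + f{\left(-95,-23 \right)}\right) = -28 - \left(-6698 + 0\right) = -28 - -6698 = -28 + 6698 = 6670$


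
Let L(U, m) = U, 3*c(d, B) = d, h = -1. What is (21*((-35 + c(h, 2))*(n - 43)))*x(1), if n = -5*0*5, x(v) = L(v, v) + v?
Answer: 63812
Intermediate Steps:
c(d, B) = d/3
x(v) = 2*v (x(v) = v + v = 2*v)
n = 0 (n = 0*5 = 0)
(21*((-35 + c(h, 2))*(n - 43)))*x(1) = (21*((-35 + (⅓)*(-1))*(0 - 43)))*(2*1) = (21*((-35 - ⅓)*(-43)))*2 = (21*(-106/3*(-43)))*2 = (21*(4558/3))*2 = 31906*2 = 63812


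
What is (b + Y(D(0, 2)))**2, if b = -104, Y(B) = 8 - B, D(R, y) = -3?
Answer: 8649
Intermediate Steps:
(b + Y(D(0, 2)))**2 = (-104 + (8 - 1*(-3)))**2 = (-104 + (8 + 3))**2 = (-104 + 11)**2 = (-93)**2 = 8649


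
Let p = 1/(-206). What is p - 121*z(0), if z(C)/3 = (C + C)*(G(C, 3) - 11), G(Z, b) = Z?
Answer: -1/206 ≈ -0.0048544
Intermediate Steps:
p = -1/206 ≈ -0.0048544
z(C) = 6*C*(-11 + C) (z(C) = 3*((C + C)*(C - 11)) = 3*((2*C)*(-11 + C)) = 3*(2*C*(-11 + C)) = 6*C*(-11 + C))
p - 121*z(0) = -1/206 - 726*0*(-11 + 0) = -1/206 - 726*0*(-11) = -1/206 - 121*0 = -1/206 + 0 = -1/206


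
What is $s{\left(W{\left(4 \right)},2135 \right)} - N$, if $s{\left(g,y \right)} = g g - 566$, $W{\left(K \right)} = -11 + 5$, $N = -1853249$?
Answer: $1852719$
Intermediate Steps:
$W{\left(K \right)} = -6$
$s{\left(g,y \right)} = -566 + g^{2}$ ($s{\left(g,y \right)} = g^{2} - 566 = -566 + g^{2}$)
$s{\left(W{\left(4 \right)},2135 \right)} - N = \left(-566 + \left(-6\right)^{2}\right) - -1853249 = \left(-566 + 36\right) + 1853249 = -530 + 1853249 = 1852719$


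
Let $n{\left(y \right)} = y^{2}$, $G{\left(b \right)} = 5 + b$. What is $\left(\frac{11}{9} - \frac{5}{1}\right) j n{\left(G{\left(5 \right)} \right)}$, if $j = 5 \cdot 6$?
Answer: $- \frac{34000}{3} \approx -11333.0$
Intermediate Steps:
$j = 30$
$\left(\frac{11}{9} - \frac{5}{1}\right) j n{\left(G{\left(5 \right)} \right)} = \left(\frac{11}{9} - \frac{5}{1}\right) 30 \left(5 + 5\right)^{2} = \left(11 \cdot \frac{1}{9} - 5\right) 30 \cdot 10^{2} = \left(\frac{11}{9} - 5\right) 30 \cdot 100 = \left(- \frac{34}{9}\right) 30 \cdot 100 = \left(- \frac{340}{3}\right) 100 = - \frac{34000}{3}$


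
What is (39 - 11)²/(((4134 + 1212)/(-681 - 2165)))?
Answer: -1115632/2673 ≈ -417.37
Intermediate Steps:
(39 - 11)²/(((4134 + 1212)/(-681 - 2165))) = 28²/((5346/(-2846))) = 784/((5346*(-1/2846))) = 784/(-2673/1423) = 784*(-1423/2673) = -1115632/2673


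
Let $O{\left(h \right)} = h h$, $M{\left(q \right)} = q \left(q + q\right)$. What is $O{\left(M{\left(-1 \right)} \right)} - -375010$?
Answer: $375014$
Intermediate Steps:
$M{\left(q \right)} = 2 q^{2}$ ($M{\left(q \right)} = q 2 q = 2 q^{2}$)
$O{\left(h \right)} = h^{2}$
$O{\left(M{\left(-1 \right)} \right)} - -375010 = \left(2 \left(-1\right)^{2}\right)^{2} - -375010 = \left(2 \cdot 1\right)^{2} + 375010 = 2^{2} + 375010 = 4 + 375010 = 375014$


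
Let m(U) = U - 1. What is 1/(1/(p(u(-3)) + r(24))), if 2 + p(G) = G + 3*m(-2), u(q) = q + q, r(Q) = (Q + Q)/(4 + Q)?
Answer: -107/7 ≈ -15.286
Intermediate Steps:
m(U) = -1 + U
r(Q) = 2*Q/(4 + Q) (r(Q) = (2*Q)/(4 + Q) = 2*Q/(4 + Q))
u(q) = 2*q
p(G) = -11 + G (p(G) = -2 + (G + 3*(-1 - 2)) = -2 + (G + 3*(-3)) = -2 + (G - 9) = -2 + (-9 + G) = -11 + G)
1/(1/(p(u(-3)) + r(24))) = 1/(1/((-11 + 2*(-3)) + 2*24/(4 + 24))) = 1/(1/((-11 - 6) + 2*24/28)) = 1/(1/(-17 + 2*24*(1/28))) = 1/(1/(-17 + 12/7)) = 1/(1/(-107/7)) = 1/(-7/107) = -107/7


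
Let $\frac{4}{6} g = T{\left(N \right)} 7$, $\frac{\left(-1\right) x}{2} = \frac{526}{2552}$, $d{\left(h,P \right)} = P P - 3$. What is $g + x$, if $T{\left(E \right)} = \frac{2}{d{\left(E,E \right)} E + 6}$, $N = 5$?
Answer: $- \frac{295}{1276} \approx -0.23119$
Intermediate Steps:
$d{\left(h,P \right)} = -3 + P^{2}$ ($d{\left(h,P \right)} = P^{2} - 3 = -3 + P^{2}$)
$x = - \frac{263}{638}$ ($x = - 2 \cdot \frac{526}{2552} = - 2 \cdot 526 \cdot \frac{1}{2552} = \left(-2\right) \frac{263}{1276} = - \frac{263}{638} \approx -0.41223$)
$T{\left(E \right)} = \frac{2}{6 + E \left(-3 + E^{2}\right)}$ ($T{\left(E \right)} = \frac{2}{\left(-3 + E^{2}\right) E + 6} = \frac{2}{E \left(-3 + E^{2}\right) + 6} = \frac{2}{6 + E \left(-3 + E^{2}\right)}$)
$g = \frac{21}{116}$ ($g = \frac{3 \frac{2}{6 + 5 \left(-3 + 5^{2}\right)} 7}{2} = \frac{3 \frac{2}{6 + 5 \left(-3 + 25\right)} 7}{2} = \frac{3 \frac{2}{6 + 5 \cdot 22} \cdot 7}{2} = \frac{3 \frac{2}{6 + 110} \cdot 7}{2} = \frac{3 \cdot \frac{2}{116} \cdot 7}{2} = \frac{3 \cdot 2 \cdot \frac{1}{116} \cdot 7}{2} = \frac{3 \cdot \frac{1}{58} \cdot 7}{2} = \frac{3}{2} \cdot \frac{7}{58} = \frac{21}{116} \approx 0.18103$)
$g + x = \frac{21}{116} - \frac{263}{638} = - \frac{295}{1276}$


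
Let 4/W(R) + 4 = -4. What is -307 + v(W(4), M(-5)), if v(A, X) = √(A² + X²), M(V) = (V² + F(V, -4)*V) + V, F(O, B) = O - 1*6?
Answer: -307 + √22501/2 ≈ -232.00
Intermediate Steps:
W(R) = -½ (W(R) = 4/(-4 - 4) = 4/(-8) = 4*(-⅛) = -½)
F(O, B) = -6 + O (F(O, B) = O - 6 = -6 + O)
M(V) = V + V² + V*(-6 + V) (M(V) = (V² + (-6 + V)*V) + V = (V² + V*(-6 + V)) + V = V + V² + V*(-6 + V))
-307 + v(W(4), M(-5)) = -307 + √((-½)² + (-5*(-5 + 2*(-5)))²) = -307 + √(¼ + (-5*(-5 - 10))²) = -307 + √(¼ + (-5*(-15))²) = -307 + √(¼ + 75²) = -307 + √(¼ + 5625) = -307 + √(22501/4) = -307 + √22501/2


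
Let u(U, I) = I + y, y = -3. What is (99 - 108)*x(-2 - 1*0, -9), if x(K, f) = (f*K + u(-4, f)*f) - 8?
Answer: -1062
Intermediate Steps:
u(U, I) = -3 + I (u(U, I) = I - 3 = -3 + I)
x(K, f) = -8 + K*f + f*(-3 + f) (x(K, f) = (f*K + (-3 + f)*f) - 8 = (K*f + f*(-3 + f)) - 8 = -8 + K*f + f*(-3 + f))
(99 - 108)*x(-2 - 1*0, -9) = (99 - 108)*(-8 + (-2 - 1*0)*(-9) - 9*(-3 - 9)) = -9*(-8 + (-2 + 0)*(-9) - 9*(-12)) = -9*(-8 - 2*(-9) + 108) = -9*(-8 + 18 + 108) = -9*118 = -1062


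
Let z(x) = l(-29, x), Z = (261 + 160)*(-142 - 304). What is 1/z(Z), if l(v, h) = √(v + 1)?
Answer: -I*√7/14 ≈ -0.18898*I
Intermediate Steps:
l(v, h) = √(1 + v)
Z = -187766 (Z = 421*(-446) = -187766)
z(x) = 2*I*√7 (z(x) = √(1 - 29) = √(-28) = 2*I*√7)
1/z(Z) = 1/(2*I*√7) = -I*√7/14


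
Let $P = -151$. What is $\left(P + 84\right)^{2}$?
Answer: $4489$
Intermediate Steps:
$\left(P + 84\right)^{2} = \left(-151 + 84\right)^{2} = \left(-67\right)^{2} = 4489$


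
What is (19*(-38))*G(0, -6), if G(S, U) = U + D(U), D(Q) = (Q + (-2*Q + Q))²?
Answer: 4332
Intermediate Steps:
D(Q) = 0 (D(Q) = (Q - Q)² = 0² = 0)
G(S, U) = U (G(S, U) = U + 0 = U)
(19*(-38))*G(0, -6) = (19*(-38))*(-6) = -722*(-6) = 4332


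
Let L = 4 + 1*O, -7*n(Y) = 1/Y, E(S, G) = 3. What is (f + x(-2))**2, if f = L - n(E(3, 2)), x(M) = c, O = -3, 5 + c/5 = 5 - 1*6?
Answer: 369664/441 ≈ 838.24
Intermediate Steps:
c = -30 (c = -25 + 5*(5 - 1*6) = -25 + 5*(5 - 6) = -25 + 5*(-1) = -25 - 5 = -30)
n(Y) = -1/(7*Y)
x(M) = -30
L = 1 (L = 4 + 1*(-3) = 4 - 3 = 1)
f = 22/21 (f = 1 - (-1)/(7*3) = 1 - 1*(-1/21) = 1 + 1/21 = 22/21 ≈ 1.0476)
(f + x(-2))**2 = (22/21 - 30)**2 = (-608/21)**2 = 369664/441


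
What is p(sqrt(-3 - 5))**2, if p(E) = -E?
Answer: -8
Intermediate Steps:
p(sqrt(-3 - 5))**2 = (-sqrt(-3 - 5))**2 = (-sqrt(-8))**2 = (-2*I*sqrt(2))**2 = -8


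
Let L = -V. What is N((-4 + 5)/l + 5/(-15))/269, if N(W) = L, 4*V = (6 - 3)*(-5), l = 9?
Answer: 15/1076 ≈ 0.013941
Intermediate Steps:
V = -15/4 (V = ((6 - 3)*(-5))/4 = (3*(-5))/4 = (¼)*(-15) = -15/4 ≈ -3.7500)
L = 15/4 (L = -1*(-15/4) = 15/4 ≈ 3.7500)
N(W) = 15/4
N((-4 + 5)/l + 5/(-15))/269 = (15/4)/269 = (15/4)*(1/269) = 15/1076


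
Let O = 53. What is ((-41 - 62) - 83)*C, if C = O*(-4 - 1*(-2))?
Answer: 19716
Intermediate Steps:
C = -106 (C = 53*(-4 - 1*(-2)) = 53*(-4 + 2) = 53*(-2) = -106)
((-41 - 62) - 83)*C = ((-41 - 62) - 83)*(-106) = (-103 - 83)*(-106) = -186*(-106) = 19716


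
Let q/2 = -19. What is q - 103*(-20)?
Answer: 2022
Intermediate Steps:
q = -38 (q = 2*(-19) = -38)
q - 103*(-20) = -38 - 103*(-20) = -38 + 2060 = 2022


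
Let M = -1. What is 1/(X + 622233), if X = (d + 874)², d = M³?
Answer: 1/1384362 ≈ 7.2235e-7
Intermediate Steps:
d = -1 (d = (-1)³ = -1)
X = 762129 (X = (-1 + 874)² = 873² = 762129)
1/(X + 622233) = 1/(762129 + 622233) = 1/1384362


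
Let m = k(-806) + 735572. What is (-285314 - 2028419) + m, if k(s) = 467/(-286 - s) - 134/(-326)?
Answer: -133764815399/84760 ≈ -1.5782e+6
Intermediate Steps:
k(s) = 67/163 + 467/(-286 - s) (k(s) = 467/(-286 - s) - 134*(-1/326) = 467/(-286 - s) + 67/163 = 67/163 + 467/(-286 - s))
m = 62347193681/84760 (m = (-56959 + 67*(-806))/(163*(286 - 806)) + 735572 = (1/163)*(-56959 - 54002)/(-520) + 735572 = (1/163)*(-1/520)*(-110961) + 735572 = 110961/84760 + 735572 = 62347193681/84760 ≈ 7.3557e+5)
(-285314 - 2028419) + m = (-285314 - 2028419) + 62347193681/84760 = -2313733 + 62347193681/84760 = -133764815399/84760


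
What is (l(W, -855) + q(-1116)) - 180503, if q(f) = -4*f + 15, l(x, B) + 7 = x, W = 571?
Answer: -175460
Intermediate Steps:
l(x, B) = -7 + x
q(f) = 15 - 4*f
(l(W, -855) + q(-1116)) - 180503 = ((-7 + 571) + (15 - 4*(-1116))) - 180503 = (564 + (15 + 4464)) - 180503 = (564 + 4479) - 180503 = 5043 - 180503 = -175460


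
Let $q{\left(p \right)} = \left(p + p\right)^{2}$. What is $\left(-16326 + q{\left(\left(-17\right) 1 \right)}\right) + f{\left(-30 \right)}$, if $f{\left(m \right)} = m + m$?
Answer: $-15230$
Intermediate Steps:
$q{\left(p \right)} = 4 p^{2}$ ($q{\left(p \right)} = \left(2 p\right)^{2} = 4 p^{2}$)
$f{\left(m \right)} = 2 m$
$\left(-16326 + q{\left(\left(-17\right) 1 \right)}\right) + f{\left(-30 \right)} = \left(-16326 + 4 \left(\left(-17\right) 1\right)^{2}\right) + 2 \left(-30\right) = \left(-16326 + 4 \left(-17\right)^{2}\right) - 60 = \left(-16326 + 4 \cdot 289\right) - 60 = \left(-16326 + 1156\right) - 60 = -15170 - 60 = -15230$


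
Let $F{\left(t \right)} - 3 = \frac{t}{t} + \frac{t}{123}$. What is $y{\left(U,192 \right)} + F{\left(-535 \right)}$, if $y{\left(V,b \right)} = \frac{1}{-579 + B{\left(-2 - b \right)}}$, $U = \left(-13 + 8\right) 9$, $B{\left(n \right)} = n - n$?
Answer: $- \frac{2780}{7913} \approx -0.35132$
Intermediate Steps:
$B{\left(n \right)} = 0$
$U = -45$ ($U = \left(-5\right) 9 = -45$)
$F{\left(t \right)} = 4 + \frac{t}{123}$ ($F{\left(t \right)} = 3 + \left(\frac{t}{t} + \frac{t}{123}\right) = 3 + \left(1 + t \frac{1}{123}\right) = 3 + \left(1 + \frac{t}{123}\right) = 4 + \frac{t}{123}$)
$y{\left(V,b \right)} = - \frac{1}{579}$ ($y{\left(V,b \right)} = \frac{1}{-579 + 0} = \frac{1}{-579} = - \frac{1}{579}$)
$y{\left(U,192 \right)} + F{\left(-535 \right)} = - \frac{1}{579} + \left(4 + \frac{1}{123} \left(-535\right)\right) = - \frac{1}{579} + \left(4 - \frac{535}{123}\right) = - \frac{1}{579} - \frac{43}{123} = - \frac{2780}{7913}$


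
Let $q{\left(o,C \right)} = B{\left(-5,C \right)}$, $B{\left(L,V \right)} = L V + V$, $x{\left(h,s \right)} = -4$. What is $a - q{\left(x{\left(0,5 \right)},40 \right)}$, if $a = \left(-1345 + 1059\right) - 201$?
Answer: $-327$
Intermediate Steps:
$a = -487$ ($a = -286 - 201 = -487$)
$B{\left(L,V \right)} = V + L V$
$q{\left(o,C \right)} = - 4 C$ ($q{\left(o,C \right)} = C \left(1 - 5\right) = C \left(-4\right) = - 4 C$)
$a - q{\left(x{\left(0,5 \right)},40 \right)} = -487 - \left(-4\right) 40 = -487 - -160 = -487 + 160 = -327$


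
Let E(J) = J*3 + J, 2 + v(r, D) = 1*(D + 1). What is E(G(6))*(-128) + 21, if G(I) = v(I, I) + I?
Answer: -5611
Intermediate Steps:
v(r, D) = -1 + D (v(r, D) = -2 + 1*(D + 1) = -2 + 1*(1 + D) = -2 + (1 + D) = -1 + D)
G(I) = -1 + 2*I (G(I) = (-1 + I) + I = -1 + 2*I)
E(J) = 4*J (E(J) = 3*J + J = 4*J)
E(G(6))*(-128) + 21 = (4*(-1 + 2*6))*(-128) + 21 = (4*(-1 + 12))*(-128) + 21 = (4*11)*(-128) + 21 = 44*(-128) + 21 = -5632 + 21 = -5611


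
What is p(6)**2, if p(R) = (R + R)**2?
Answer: 20736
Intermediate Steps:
p(R) = 4*R**2 (p(R) = (2*R)**2 = 4*R**2)
p(6)**2 = (4*6**2)**2 = (4*36)**2 = 144**2 = 20736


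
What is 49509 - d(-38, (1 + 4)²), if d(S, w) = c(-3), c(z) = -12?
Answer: 49521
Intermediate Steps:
d(S, w) = -12
49509 - d(-38, (1 + 4)²) = 49509 - 1*(-12) = 49509 + 12 = 49521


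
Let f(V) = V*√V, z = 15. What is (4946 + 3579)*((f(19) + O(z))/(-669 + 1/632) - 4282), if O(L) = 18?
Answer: -1403114986250/38437 - 489800*√19/2023 ≈ -3.6505e+7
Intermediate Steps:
f(V) = V^(3/2)
(4946 + 3579)*((f(19) + O(z))/(-669 + 1/632) - 4282) = (4946 + 3579)*((19^(3/2) + 18)/(-669 + 1/632) - 4282) = 8525*((19*√19 + 18)/(-669 + 1/632) - 4282) = 8525*((18 + 19*√19)/(-422807/632) - 4282) = 8525*((18 + 19*√19)*(-632/422807) - 4282) = 8525*((-11376/422807 - 632*√19/22253) - 4282) = 8525*(-1810470950/422807 - 632*√19/22253) = -1403114986250/38437 - 489800*√19/2023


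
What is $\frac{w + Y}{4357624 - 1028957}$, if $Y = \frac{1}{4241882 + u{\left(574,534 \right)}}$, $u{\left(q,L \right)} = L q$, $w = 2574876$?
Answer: $\frac{11711560848649}{15140102325466} \approx 0.77355$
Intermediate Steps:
$Y = \frac{1}{4548398}$ ($Y = \frac{1}{4241882 + 534 \cdot 574} = \frac{1}{4241882 + 306516} = \frac{1}{4548398} \approx 2.1986 \cdot 10^{-7}$)
$\frac{w + Y}{4357624 - 1028957} = \frac{2574876 + \frac{1}{4548398}}{4357624 - 1028957} = \frac{11711560848649}{4548398 \cdot 3328667} = \frac{11711560848649}{4548398} \cdot \frac{1}{3328667} = \frac{11711560848649}{15140102325466}$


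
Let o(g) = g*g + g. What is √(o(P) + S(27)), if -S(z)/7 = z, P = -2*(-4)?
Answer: 3*I*√13 ≈ 10.817*I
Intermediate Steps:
P = 8
o(g) = g + g² (o(g) = g² + g = g + g²)
S(z) = -7*z
√(o(P) + S(27)) = √(8*(1 + 8) - 7*27) = √(8*9 - 189) = √(72 - 189) = √(-117) = 3*I*√13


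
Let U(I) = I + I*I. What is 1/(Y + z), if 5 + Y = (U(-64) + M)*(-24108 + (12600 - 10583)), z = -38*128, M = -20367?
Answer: 1/360851616 ≈ 2.7712e-9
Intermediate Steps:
U(I) = I + I²
z = -4864
Y = 360856480 (Y = -5 + (-64*(1 - 64) - 20367)*(-24108 + (12600 - 10583)) = -5 + (-64*(-63) - 20367)*(-24108 + 2017) = -5 + (4032 - 20367)*(-22091) = -5 - 16335*(-22091) = -5 + 360856485 = 360856480)
1/(Y + z) = 1/(360856480 - 4864) = 1/360851616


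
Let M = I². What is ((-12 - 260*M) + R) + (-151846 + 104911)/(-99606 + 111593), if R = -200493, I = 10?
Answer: -2715162370/11987 ≈ -2.2651e+5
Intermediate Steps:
M = 100 (M = 10² = 100)
((-12 - 260*M) + R) + (-151846 + 104911)/(-99606 + 111593) = ((-12 - 260*100) - 200493) + (-151846 + 104911)/(-99606 + 111593) = ((-12 - 26000) - 200493) - 46935/11987 = (-26012 - 200493) - 46935*1/11987 = -226505 - 46935/11987 = -2715162370/11987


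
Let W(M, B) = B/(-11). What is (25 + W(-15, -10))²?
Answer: 81225/121 ≈ 671.28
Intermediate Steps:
W(M, B) = -B/11 (W(M, B) = B*(-1/11) = -B/11)
(25 + W(-15, -10))² = (25 - 1/11*(-10))² = (25 + 10/11)² = (285/11)² = 81225/121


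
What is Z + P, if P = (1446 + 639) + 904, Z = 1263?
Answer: 4252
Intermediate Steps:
P = 2989 (P = 2085 + 904 = 2989)
Z + P = 1263 + 2989 = 4252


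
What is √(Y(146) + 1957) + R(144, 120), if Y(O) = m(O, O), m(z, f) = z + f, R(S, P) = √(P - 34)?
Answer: √86 + √2249 ≈ 56.697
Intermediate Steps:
R(S, P) = √(-34 + P)
m(z, f) = f + z
Y(O) = 2*O (Y(O) = O + O = 2*O)
√(Y(146) + 1957) + R(144, 120) = √(2*146 + 1957) + √(-34 + 120) = √(292 + 1957) + √86 = √2249 + √86 = √86 + √2249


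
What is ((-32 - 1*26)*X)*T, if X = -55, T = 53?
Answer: 169070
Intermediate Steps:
((-32 - 1*26)*X)*T = ((-32 - 1*26)*(-55))*53 = ((-32 - 26)*(-55))*53 = -58*(-55)*53 = 3190*53 = 169070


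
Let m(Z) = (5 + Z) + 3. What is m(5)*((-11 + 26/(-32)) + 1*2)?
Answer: -2041/16 ≈ -127.56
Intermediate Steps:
m(Z) = 8 + Z
m(5)*((-11 + 26/(-32)) + 1*2) = (8 + 5)*((-11 + 26/(-32)) + 1*2) = 13*((-11 + 26*(-1/32)) + 2) = 13*((-11 - 13/16) + 2) = 13*(-189/16 + 2) = 13*(-157/16) = -2041/16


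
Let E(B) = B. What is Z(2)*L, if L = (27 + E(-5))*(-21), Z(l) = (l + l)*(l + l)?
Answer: -7392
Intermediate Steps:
Z(l) = 4*l² (Z(l) = (2*l)*(2*l) = 4*l²)
L = -462 (L = (27 - 5)*(-21) = 22*(-21) = -462)
Z(2)*L = (4*2²)*(-462) = (4*4)*(-462) = 16*(-462) = -7392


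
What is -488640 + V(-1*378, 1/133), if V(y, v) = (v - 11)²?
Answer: -8641415516/17689 ≈ -4.8852e+5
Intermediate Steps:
V(y, v) = (-11 + v)²
-488640 + V(-1*378, 1/133) = -488640 + (-11 + 1/133)² = -488640 + (-1462/133)² = -488640 + 2137444/17689 = -8641415516/17689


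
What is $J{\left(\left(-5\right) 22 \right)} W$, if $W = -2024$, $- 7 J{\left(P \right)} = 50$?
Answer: $\frac{101200}{7} \approx 14457.0$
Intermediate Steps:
$J{\left(P \right)} = - \frac{50}{7}$ ($J{\left(P \right)} = \left(- \frac{1}{7}\right) 50 = - \frac{50}{7}$)
$J{\left(\left(-5\right) 22 \right)} W = \left(- \frac{50}{7}\right) \left(-2024\right) = \frac{101200}{7}$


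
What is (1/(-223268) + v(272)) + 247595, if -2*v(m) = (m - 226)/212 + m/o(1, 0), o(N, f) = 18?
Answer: 6591940771738/26624709 ≈ 2.4759e+5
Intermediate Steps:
v(m) = 113/212 - 115*m/3816 (v(m) = -((m - 226)/212 + m/18)/2 = -((-226 + m)*(1/212) + m*(1/18))/2 = -((-113/106 + m/212) + m/18)/2 = -(-113/106 + 115*m/1908)/2 = 113/212 - 115*m/3816)
(1/(-223268) + v(272)) + 247595 = (1/(-223268) + (113/212 - 115/3816*272)) + 247595 = (-1/223268 + (113/212 - 3910/477)) + 247595 = (-1/223268 - 14623/1908) + 247595 = -204053117/26624709 + 247595 = 6591940771738/26624709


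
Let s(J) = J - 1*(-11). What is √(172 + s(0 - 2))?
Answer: √181 ≈ 13.454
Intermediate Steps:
s(J) = 11 + J (s(J) = J + 11 = 11 + J)
√(172 + s(0 - 2)) = √(172 + (11 + (0 - 2))) = √(172 + (11 - 2)) = √(172 + 9) = √181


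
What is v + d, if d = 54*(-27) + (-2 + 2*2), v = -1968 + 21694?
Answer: 18270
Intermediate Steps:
v = 19726
d = -1456 (d = -1458 + (-2 + 4) = -1458 + 2 = -1456)
v + d = 19726 - 1456 = 18270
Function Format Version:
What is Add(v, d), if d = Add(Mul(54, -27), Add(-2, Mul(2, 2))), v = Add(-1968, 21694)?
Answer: 18270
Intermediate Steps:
v = 19726
d = -1456 (d = Add(-1458, Add(-2, 4)) = Add(-1458, 2) = -1456)
Add(v, d) = Add(19726, -1456) = 18270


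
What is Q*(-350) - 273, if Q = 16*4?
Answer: -22673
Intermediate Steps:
Q = 64
Q*(-350) - 273 = 64*(-350) - 273 = -22400 - 273 = -22673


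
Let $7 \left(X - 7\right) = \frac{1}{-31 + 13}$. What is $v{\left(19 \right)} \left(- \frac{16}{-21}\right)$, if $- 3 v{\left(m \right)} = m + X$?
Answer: $- \frac{26200}{3969} \approx -6.6012$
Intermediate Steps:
$X = \frac{881}{126}$ ($X = 7 + \frac{1}{7 \left(-31 + 13\right)} = 7 + \frac{1}{7 \left(-18\right)} = 7 + \frac{1}{7} \left(- \frac{1}{18}\right) = 7 - \frac{1}{126} = \frac{881}{126} \approx 6.9921$)
$v{\left(m \right)} = - \frac{881}{378} - \frac{m}{3}$ ($v{\left(m \right)} = - \frac{m + \frac{881}{126}}{3} = - \frac{\frac{881}{126} + m}{3} = - \frac{881}{378} - \frac{m}{3}$)
$v{\left(19 \right)} \left(- \frac{16}{-21}\right) = \left(- \frac{881}{378} - \frac{19}{3}\right) \left(- \frac{16}{-21}\right) = \left(- \frac{881}{378} - \frac{19}{3}\right) \left(\left(-16\right) \left(- \frac{1}{21}\right)\right) = \left(- \frac{3275}{378}\right) \frac{16}{21} = - \frac{26200}{3969}$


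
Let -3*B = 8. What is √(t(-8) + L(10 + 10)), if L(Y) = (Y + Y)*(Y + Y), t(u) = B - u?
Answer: 4*√903/3 ≈ 40.067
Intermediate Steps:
B = -8/3 (B = -⅓*8 = -8/3 ≈ -2.6667)
t(u) = -8/3 - u
L(Y) = 4*Y² (L(Y) = (2*Y)*(2*Y) = 4*Y²)
√(t(-8) + L(10 + 10)) = √((-8/3 - 1*(-8)) + 4*(10 + 10)²) = √((-8/3 + 8) + 4*20²) = √(16/3 + 4*400) = √(16/3 + 1600) = √(4816/3) = 4*√903/3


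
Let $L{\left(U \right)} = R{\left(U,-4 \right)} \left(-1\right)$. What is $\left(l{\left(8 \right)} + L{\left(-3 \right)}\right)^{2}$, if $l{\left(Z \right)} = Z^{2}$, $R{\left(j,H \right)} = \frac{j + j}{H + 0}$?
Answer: $\frac{15625}{4} \approx 3906.3$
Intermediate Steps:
$R{\left(j,H \right)} = \frac{2 j}{H}$
$L{\left(U \right)} = \frac{U}{2}$ ($L{\left(U \right)} = \frac{2 U}{-4} \left(-1\right) = 2 U \left(- \frac{1}{4}\right) \left(-1\right) = - \frac{U}{2} \left(-1\right) = \frac{U}{2}$)
$\left(l{\left(8 \right)} + L{\left(-3 \right)}\right)^{2} = \left(8^{2} + \frac{1}{2} \left(-3\right)\right)^{2} = \left(64 - \frac{3}{2}\right)^{2} = \left(\frac{125}{2}\right)^{2} = \frac{15625}{4}$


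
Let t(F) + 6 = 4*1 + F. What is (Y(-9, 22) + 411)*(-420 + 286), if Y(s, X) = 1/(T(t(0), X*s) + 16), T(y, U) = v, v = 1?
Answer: -936392/17 ≈ -55082.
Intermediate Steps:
t(F) = -2 + F (t(F) = -6 + (4*1 + F) = -6 + (4 + F) = -2 + F)
T(y, U) = 1
Y(s, X) = 1/17 (Y(s, X) = 1/(1 + 16) = 1/17)
(Y(-9, 22) + 411)*(-420 + 286) = (1/17 + 411)*(-420 + 286) = (6988/17)*(-134) = -936392/17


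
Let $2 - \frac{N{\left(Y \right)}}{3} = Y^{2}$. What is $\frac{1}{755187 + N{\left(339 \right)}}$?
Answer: $\frac{1}{410430} \approx 2.4365 \cdot 10^{-6}$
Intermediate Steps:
$N{\left(Y \right)} = 6 - 3 Y^{2}$
$\frac{1}{755187 + N{\left(339 \right)}} = \frac{1}{755187 + \left(6 - 3 \cdot 339^{2}\right)} = \frac{1}{755187 + \left(6 - 344763\right)} = \frac{1}{755187 - 344757} = \frac{1}{410430}$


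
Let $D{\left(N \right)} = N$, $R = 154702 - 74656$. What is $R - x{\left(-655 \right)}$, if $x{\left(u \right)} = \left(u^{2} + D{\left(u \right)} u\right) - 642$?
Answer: $-777362$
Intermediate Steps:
$R = 80046$
$x{\left(u \right)} = -642 + 2 u^{2}$ ($x{\left(u \right)} = \left(u^{2} + u u\right) - 642 = \left(u^{2} + u^{2}\right) - 642 = 2 u^{2} - 642 = -642 + 2 u^{2}$)
$R - x{\left(-655 \right)} = 80046 - \left(-642 + 2 \left(-655\right)^{2}\right) = 80046 - \left(-642 + 2 \cdot 429025\right) = 80046 - \left(-642 + 858050\right) = 80046 - 857408 = -777362$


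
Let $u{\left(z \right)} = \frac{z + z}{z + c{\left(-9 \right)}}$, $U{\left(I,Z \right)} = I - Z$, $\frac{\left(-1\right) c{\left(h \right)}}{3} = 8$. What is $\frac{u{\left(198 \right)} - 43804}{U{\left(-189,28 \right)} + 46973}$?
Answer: $- \frac{635125}{677962} \approx -0.93682$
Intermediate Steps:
$c{\left(h \right)} = -24$ ($c{\left(h \right)} = \left(-3\right) 8 = -24$)
$u{\left(z \right)} = \frac{2 z}{-24 + z}$ ($u{\left(z \right)} = \frac{z + z}{z - 24} = \frac{2 z}{-24 + z}$)
$\frac{u{\left(198 \right)} - 43804}{U{\left(-189,28 \right)} + 46973} = \frac{2 \cdot 198 \frac{1}{-24 + 198} - 43804}{\left(-189 - 28\right) + 46973} = \frac{2 \cdot 198 \cdot \frac{1}{174} - 43804}{\left(-189 - 28\right) + 46973} = \frac{2 \cdot 198 \cdot \frac{1}{174} - 43804}{-217 + 46973} = \frac{\frac{66}{29} - 43804}{46756} = \left(- \frac{1270250}{29}\right) \frac{1}{46756} = - \frac{635125}{677962}$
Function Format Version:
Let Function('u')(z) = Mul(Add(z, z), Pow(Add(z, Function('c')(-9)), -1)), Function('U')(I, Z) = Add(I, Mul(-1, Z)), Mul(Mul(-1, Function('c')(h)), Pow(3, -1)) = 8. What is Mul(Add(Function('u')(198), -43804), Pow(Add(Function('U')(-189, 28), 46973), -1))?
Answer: Rational(-635125, 677962) ≈ -0.93682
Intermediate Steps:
Function('c')(h) = -24 (Function('c')(h) = Mul(-3, 8) = -24)
Function('u')(z) = Mul(2, z, Pow(Add(-24, z), -1)) (Function('u')(z) = Mul(Add(z, z), Pow(Add(z, -24), -1)) = Mul(Mul(2, z), Pow(Add(-24, z), -1)) = Mul(2, z, Pow(Add(-24, z), -1)))
Mul(Add(Function('u')(198), -43804), Pow(Add(Function('U')(-189, 28), 46973), -1)) = Mul(Add(Mul(2, 198, Pow(Add(-24, 198), -1)), -43804), Pow(Add(Add(-189, Mul(-1, 28)), 46973), -1)) = Mul(Add(Mul(2, 198, Pow(174, -1)), -43804), Pow(Add(Add(-189, -28), 46973), -1)) = Mul(Add(Mul(2, 198, Rational(1, 174)), -43804), Pow(Add(-217, 46973), -1)) = Mul(Add(Rational(66, 29), -43804), Pow(46756, -1)) = Mul(Rational(-1270250, 29), Rational(1, 46756)) = Rational(-635125, 677962)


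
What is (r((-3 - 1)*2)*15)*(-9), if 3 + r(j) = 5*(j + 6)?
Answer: 1755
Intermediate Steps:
r(j) = 27 + 5*j (r(j) = -3 + 5*(j + 6) = -3 + 5*(6 + j) = -3 + (30 + 5*j) = 27 + 5*j)
(r((-3 - 1)*2)*15)*(-9) = ((27 + 5*((-3 - 1)*2))*15)*(-9) = ((27 + 5*(-4*2))*15)*(-9) = ((27 + 5*(-8))*15)*(-9) = ((27 - 40)*15)*(-9) = -13*15*(-9) = -195*(-9) = 1755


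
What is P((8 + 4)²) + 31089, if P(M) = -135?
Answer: 30954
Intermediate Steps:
P((8 + 4)²) + 31089 = -135 + 31089 = 30954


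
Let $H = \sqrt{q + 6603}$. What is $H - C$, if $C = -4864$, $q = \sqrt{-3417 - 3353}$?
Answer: $4864 + \sqrt{6603 + i \sqrt{6770}} \approx 4945.3 + 0.50627 i$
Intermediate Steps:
$q = i \sqrt{6770}$ ($q = \sqrt{-6770} = i \sqrt{6770} \approx 82.28 i$)
$H = \sqrt{6603 + i \sqrt{6770}}$ ($H = \sqrt{i \sqrt{6770} + 6603} = \sqrt{6603 + i \sqrt{6770}} \approx 81.26 + 0.5063 i$)
$H - C = \sqrt{6603 + i \sqrt{6770}} - -4864 = \sqrt{6603 + i \sqrt{6770}} + 4864 = 4864 + \sqrt{6603 + i \sqrt{6770}}$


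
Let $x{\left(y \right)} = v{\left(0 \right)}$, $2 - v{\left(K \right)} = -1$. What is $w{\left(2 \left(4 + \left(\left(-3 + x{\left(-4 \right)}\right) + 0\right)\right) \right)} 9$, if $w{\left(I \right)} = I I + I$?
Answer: $648$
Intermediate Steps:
$v{\left(K \right)} = 3$ ($v{\left(K \right)} = 2 - -1 = 2 + 1 = 3$)
$x{\left(y \right)} = 3$
$w{\left(I \right)} = I + I^{2}$ ($w{\left(I \right)} = I^{2} + I = I + I^{2}$)
$w{\left(2 \left(4 + \left(\left(-3 + x{\left(-4 \right)}\right) + 0\right)\right) \right)} 9 = 2 \left(4 + \left(\left(-3 + 3\right) + 0\right)\right) \left(1 + 2 \left(4 + \left(\left(-3 + 3\right) + 0\right)\right)\right) 9 = 2 \left(4 + \left(0 + 0\right)\right) \left(1 + 2 \left(4 + \left(0 + 0\right)\right)\right) 9 = 2 \left(4 + 0\right) \left(1 + 2 \left(4 + 0\right)\right) 9 = 2 \cdot 4 \left(1 + 2 \cdot 4\right) 9 = 8 \left(1 + 8\right) 9 = 8 \cdot 9 \cdot 9 = 72 \cdot 9 = 648$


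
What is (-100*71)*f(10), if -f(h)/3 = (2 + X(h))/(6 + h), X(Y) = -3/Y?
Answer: 18105/8 ≈ 2263.1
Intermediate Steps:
f(h) = -3*(2 - 3/h)/(6 + h)
(-100*71)*f(10) = (-100*71)*(3*(3 - 2*10)/(10*(6 + 10))) = -21300*(3 - 20)/(10*16) = -21300*(-17)/(10*16) = -7100*(-51/160) = 18105/8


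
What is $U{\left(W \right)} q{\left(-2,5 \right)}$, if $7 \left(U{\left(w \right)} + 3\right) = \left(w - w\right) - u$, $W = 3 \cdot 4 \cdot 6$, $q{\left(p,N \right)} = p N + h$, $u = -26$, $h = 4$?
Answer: $- \frac{30}{7} \approx -4.2857$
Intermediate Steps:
$q{\left(p,N \right)} = 4 + N p$ ($q{\left(p,N \right)} = p N + 4 = N p + 4 = 4 + N p$)
$W = 72$ ($W = 12 \cdot 6 = 72$)
$U{\left(w \right)} = \frac{5}{7}$ ($U{\left(w \right)} = -3 + \frac{\left(w - w\right) - -26}{7} = -3 + \frac{0 + 26}{7} = -3 + \frac{1}{7} \cdot 26 = -3 + \frac{26}{7} = \frac{5}{7}$)
$U{\left(W \right)} q{\left(-2,5 \right)} = \frac{5 \left(4 + 5 \left(-2\right)\right)}{7} = \frac{5 \left(4 - 10\right)}{7} = \frac{5}{7} \left(-6\right) = - \frac{30}{7}$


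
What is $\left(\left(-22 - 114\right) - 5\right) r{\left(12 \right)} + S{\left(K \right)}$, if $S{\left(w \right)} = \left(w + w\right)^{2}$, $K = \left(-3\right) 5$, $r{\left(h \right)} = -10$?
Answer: $2310$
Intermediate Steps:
$K = -15$
$S{\left(w \right)} = 4 w^{2}$ ($S{\left(w \right)} = \left(2 w\right)^{2} = 4 w^{2}$)
$\left(\left(-22 - 114\right) - 5\right) r{\left(12 \right)} + S{\left(K \right)} = \left(\left(-22 - 114\right) - 5\right) \left(-10\right) + 4 \left(-15\right)^{2} = \left(-136 - 5\right) \left(-10\right) + 4 \cdot 225 = \left(-141\right) \left(-10\right) + 900 = 1410 + 900 = 2310$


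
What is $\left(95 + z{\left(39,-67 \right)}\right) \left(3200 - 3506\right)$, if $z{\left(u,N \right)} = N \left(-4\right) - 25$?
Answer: $-103428$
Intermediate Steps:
$z{\left(u,N \right)} = -25 - 4 N$ ($z{\left(u,N \right)} = - 4 N - 25 = -25 - 4 N$)
$\left(95 + z{\left(39,-67 \right)}\right) \left(3200 - 3506\right) = \left(95 - -243\right) \left(3200 - 3506\right) = \left(95 + \left(-25 + 268\right)\right) \left(-306\right) = \left(95 + 243\right) \left(-306\right) = 338 \left(-306\right) = -103428$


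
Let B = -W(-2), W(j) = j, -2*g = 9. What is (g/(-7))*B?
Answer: 9/7 ≈ 1.2857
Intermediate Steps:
g = -9/2 (g = -1/2*9 = -9/2 ≈ -4.5000)
B = 2 (B = -1*(-2) = 2)
(g/(-7))*B = (-9/2/(-7))*2 = -1/7*(-9/2)*2 = (9/14)*2 = 9/7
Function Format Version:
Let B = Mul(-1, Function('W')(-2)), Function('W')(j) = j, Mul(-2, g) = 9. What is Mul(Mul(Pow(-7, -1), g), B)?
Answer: Rational(9, 7) ≈ 1.2857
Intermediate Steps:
g = Rational(-9, 2) (g = Mul(Rational(-1, 2), 9) = Rational(-9, 2) ≈ -4.5000)
B = 2 (B = Mul(-1, -2) = 2)
Mul(Mul(Pow(-7, -1), g), B) = Mul(Mul(Pow(-7, -1), Rational(-9, 2)), 2) = Mul(Mul(Rational(-1, 7), Rational(-9, 2)), 2) = Mul(Rational(9, 14), 2) = Rational(9, 7)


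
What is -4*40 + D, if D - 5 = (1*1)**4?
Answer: -154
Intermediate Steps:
D = 6 (D = 5 + (1*1)**4 = 5 + 1**4 = 5 + 1 = 6)
-4*40 + D = -4*40 + 6 = -160 + 6 = -154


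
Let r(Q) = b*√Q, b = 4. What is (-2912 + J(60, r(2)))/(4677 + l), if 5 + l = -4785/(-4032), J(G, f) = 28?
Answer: -3876096/6280763 ≈ -0.61714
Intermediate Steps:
r(Q) = 4*√Q
l = -5125/1344 (l = -5 - 4785/(-4032) = -5 - 4785*(-1/4032) = -5 + 1595/1344 = -5125/1344 ≈ -3.8132)
(-2912 + J(60, r(2)))/(4677 + l) = (-2912 + 28)/(4677 - 5125/1344) = -2884/6280763/1344 = -2884*1344/6280763 = -3876096/6280763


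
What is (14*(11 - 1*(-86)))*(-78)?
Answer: -105924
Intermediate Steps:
(14*(11 - 1*(-86)))*(-78) = (14*(11 + 86))*(-78) = (14*97)*(-78) = 1358*(-78) = -105924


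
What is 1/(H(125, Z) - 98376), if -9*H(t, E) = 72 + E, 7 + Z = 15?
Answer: -9/885464 ≈ -1.0164e-5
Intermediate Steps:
Z = 8 (Z = -7 + 15 = 8)
H(t, E) = -8 - E/9 (H(t, E) = -(72 + E)/9 = -8 - E/9)
1/(H(125, Z) - 98376) = 1/((-8 - ⅑*8) - 98376) = 1/((-8 - 8/9) - 98376) = 1/(-80/9 - 98376) = 1/(-885464/9) = -9/885464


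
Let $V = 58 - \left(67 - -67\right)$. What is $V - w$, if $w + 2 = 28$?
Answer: $-102$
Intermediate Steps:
$w = 26$ ($w = -2 + 28 = 26$)
$V = -76$ ($V = 58 - \left(67 + 67\right) = 58 - 134 = -76$)
$V - w = -76 - 26 = -102$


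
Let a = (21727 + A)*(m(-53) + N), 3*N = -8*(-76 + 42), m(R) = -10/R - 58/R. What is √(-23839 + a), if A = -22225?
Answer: 3*I*√21732279/53 ≈ 263.88*I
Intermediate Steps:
m(R) = -68/R
N = 272/3 (N = (-8*(-76 + 42))/3 = (-8*(-34))/3 = (⅓)*272 = 272/3 ≈ 90.667)
a = -2426920/53 (a = (21727 - 22225)*(-68/(-53) + 272/3) = -498*(-68*(-1/53) + 272/3) = -498*(68/53 + 272/3) = -498*14620/159 = -2426920/53 ≈ -45791.)
√(-23839 + a) = √(-23839 - 2426920/53) = √(-3690387/53) = 3*I*√21732279/53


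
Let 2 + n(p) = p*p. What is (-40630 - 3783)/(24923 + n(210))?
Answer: -44413/69021 ≈ -0.64347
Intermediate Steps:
n(p) = -2 + p² (n(p) = -2 + p*p = -2 + p²)
(-40630 - 3783)/(24923 + n(210)) = (-40630 - 3783)/(24923 + (-2 + 210²)) = -44413/(24923 + (-2 + 44100)) = -44413/(24923 + 44098) = -44413/69021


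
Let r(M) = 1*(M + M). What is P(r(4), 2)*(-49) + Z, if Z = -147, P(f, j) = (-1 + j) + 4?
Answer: -392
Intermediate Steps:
r(M) = 2*M (r(M) = 1*(2*M) = 2*M)
P(f, j) = 3 + j
P(r(4), 2)*(-49) + Z = (3 + 2)*(-49) - 147 = 5*(-49) - 147 = -245 - 147 = -392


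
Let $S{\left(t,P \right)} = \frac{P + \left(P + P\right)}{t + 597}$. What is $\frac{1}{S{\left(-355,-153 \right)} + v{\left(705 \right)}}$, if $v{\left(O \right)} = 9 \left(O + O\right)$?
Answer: $\frac{242}{3070521} \approx 7.8814 \cdot 10^{-5}$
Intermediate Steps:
$S{\left(t,P \right)} = \frac{3 P}{597 + t}$ ($S{\left(t,P \right)} = \frac{P + 2 P}{597 + t} = \frac{3 P}{597 + t}$)
$v{\left(O \right)} = 18 O$ ($v{\left(O \right)} = 9 \cdot 2 O = 18 O$)
$\frac{1}{S{\left(-355,-153 \right)} + v{\left(705 \right)}} = \frac{1}{3 \left(-153\right) \frac{1}{597 - 355} + 18 \cdot 705} = \frac{1}{3 \left(-153\right) \frac{1}{242} + 12690} = \frac{1}{- \frac{459}{242} + 12690} = \frac{1}{\frac{3070521}{242}} = \frac{242}{3070521}$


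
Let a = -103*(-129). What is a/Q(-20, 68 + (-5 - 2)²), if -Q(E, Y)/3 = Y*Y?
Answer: -4429/13689 ≈ -0.32354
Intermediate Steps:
Q(E, Y) = -3*Y² (Q(E, Y) = -3*Y*Y = -3*Y²)
a = 13287
a/Q(-20, 68 + (-5 - 2)²) = 13287/((-3*(68 + (-5 - 2)²)²)) = 13287/((-3*(68 + (-7)²)²)) = 13287/((-3*(68 + 49)²)) = 13287/((-3*117²)) = 13287/((-3*13689)) = 13287/(-41067) = 13287*(-1/41067) = -4429/13689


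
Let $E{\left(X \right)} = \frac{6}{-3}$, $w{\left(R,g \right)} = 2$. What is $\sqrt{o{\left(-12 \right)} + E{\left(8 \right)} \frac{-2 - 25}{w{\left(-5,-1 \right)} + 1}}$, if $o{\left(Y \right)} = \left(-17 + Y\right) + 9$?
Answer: $i \sqrt{2} \approx 1.4142 i$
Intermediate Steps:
$E{\left(X \right)} = -2$ ($E{\left(X \right)} = 6 \left(- \frac{1}{3}\right) = -2$)
$o{\left(Y \right)} = -8 + Y$
$\sqrt{o{\left(-12 \right)} + E{\left(8 \right)} \frac{-2 - 25}{w{\left(-5,-1 \right)} + 1}} = \sqrt{\left(-8 - 12\right) - 2 \frac{-2 - 25}{2 + 1}} = \sqrt{-20 - 2 \left(- \frac{27}{3}\right)} = \sqrt{-20 - 2 \left(\left(-27\right) \frac{1}{3}\right)} = \sqrt{-20 - -18} = \sqrt{-20 + 18} = \sqrt{-2} = i \sqrt{2}$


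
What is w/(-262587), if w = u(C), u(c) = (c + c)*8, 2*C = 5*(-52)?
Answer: 160/20199 ≈ 0.0079212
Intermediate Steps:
C = -130 (C = (5*(-52))/2 = (½)*(-260) = -130)
u(c) = 16*c (u(c) = (2*c)*8 = 16*c)
w = -2080 (w = 16*(-130) = -2080)
w/(-262587) = -2080/(-262587) = -2080*(-1/262587) = 160/20199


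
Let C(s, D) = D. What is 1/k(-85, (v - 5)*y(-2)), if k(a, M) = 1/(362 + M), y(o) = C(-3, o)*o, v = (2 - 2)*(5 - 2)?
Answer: 342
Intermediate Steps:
v = 0 (v = 0*3 = 0)
y(o) = o² (y(o) = o*o = o²)
1/k(-85, (v - 5)*y(-2)) = 1/(1/(362 + (0 - 5)*(-2)²)) = 1/(1/(362 - 5*4)) = 1/(1/(362 - 20)) = 1/(1/342) = 342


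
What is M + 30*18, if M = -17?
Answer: 523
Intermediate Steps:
M + 30*18 = -17 + 30*18 = -17 + 540 = 523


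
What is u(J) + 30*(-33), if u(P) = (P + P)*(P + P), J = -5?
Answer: -890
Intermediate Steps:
u(P) = 4*P² (u(P) = (2*P)*(2*P) = 4*P²)
u(J) + 30*(-33) = 4*(-5)² + 30*(-33) = 4*25 - 990 = 100 - 990 = -890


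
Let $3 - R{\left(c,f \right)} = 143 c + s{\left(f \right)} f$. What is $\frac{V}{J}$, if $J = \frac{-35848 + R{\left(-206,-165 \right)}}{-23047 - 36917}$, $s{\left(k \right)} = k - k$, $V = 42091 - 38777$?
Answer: $\frac{66240232}{2129} \approx 31113.0$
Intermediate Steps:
$V = 3314$
$s{\left(k \right)} = 0$
$R{\left(c,f \right)} = 3 - 143 c$ ($R{\left(c,f \right)} = 3 - \left(143 c + 0 f\right) = 3 - \left(143 c + 0\right) = 3 - 143 c$)
$J = \frac{2129}{19988}$ ($J = \frac{-35848 + \left(3 - -29458\right)}{-23047 - 36917} = \frac{-35848 + \left(3 + 29458\right)}{-59964} = \left(-35848 + 29461\right) \left(- \frac{1}{59964}\right) = \left(-6387\right) \left(- \frac{1}{59964}\right) = \frac{2129}{19988} \approx 0.10651$)
$\frac{V}{J} = \frac{3314}{\frac{2129}{19988}} = 3314 \cdot \frac{19988}{2129} = \frac{66240232}{2129}$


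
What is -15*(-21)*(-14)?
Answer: -4410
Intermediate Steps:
-15*(-21)*(-14) = 315*(-14) = -4410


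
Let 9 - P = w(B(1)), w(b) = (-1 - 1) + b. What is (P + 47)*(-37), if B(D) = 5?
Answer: -1961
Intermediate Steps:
w(b) = -2 + b
P = 6 (P = 9 - (-2 + 5) = 9 - 1*3 = 9 - 3 = 6)
(P + 47)*(-37) = (6 + 47)*(-37) = 53*(-37) = -1961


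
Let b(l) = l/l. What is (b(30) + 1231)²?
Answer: 1517824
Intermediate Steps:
b(l) = 1
(b(30) + 1231)² = (1 + 1231)² = 1232² = 1517824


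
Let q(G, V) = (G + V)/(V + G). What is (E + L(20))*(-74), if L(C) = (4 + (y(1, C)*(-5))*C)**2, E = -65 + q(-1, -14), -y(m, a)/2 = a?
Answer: -1186364448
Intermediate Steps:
y(m, a) = -2*a
q(G, V) = 1 (q(G, V) = (G + V)/(G + V) = 1)
E = -64 (E = -65 + 1 = -64)
L(C) = (4 + 10*C**2)**2 (L(C) = (4 + (-2*C*(-5))*C)**2 = (4 + (10*C)*C)**2 = (4 + 10*C**2)**2)
(E + L(20))*(-74) = (-64 + 4*(2 + 5*20**2)**2)*(-74) = (-64 + 4*(2 + 5*400)**2)*(-74) = (-64 + 4*(2 + 2000)**2)*(-74) = (-64 + 4*2002**2)*(-74) = (-64 + 4*4008004)*(-74) = (-64 + 16032016)*(-74) = 16031952*(-74) = -1186364448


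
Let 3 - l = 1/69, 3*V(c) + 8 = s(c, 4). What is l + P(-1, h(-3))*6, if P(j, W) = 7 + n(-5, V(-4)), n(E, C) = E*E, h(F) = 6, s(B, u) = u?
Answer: 13454/69 ≈ 194.99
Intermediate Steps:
V(c) = -4/3 (V(c) = -8/3 + (⅓)*4 = -8/3 + 4/3 = -4/3)
n(E, C) = E²
l = 206/69 (l = 3 - 1/69 = 206/69 ≈ 2.9855)
P(j, W) = 32 (P(j, W) = 7 + (-5)² = 7 + 25 = 32)
l + P(-1, h(-3))*6 = 206/69 + 32*6 = 206/69 + 192 = 13454/69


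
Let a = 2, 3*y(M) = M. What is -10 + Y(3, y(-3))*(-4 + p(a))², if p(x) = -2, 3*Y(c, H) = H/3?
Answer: -14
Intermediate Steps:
y(M) = M/3
Y(c, H) = H/9 (Y(c, H) = (H/3)/3 = H/9)
-10 + Y(3, y(-3))*(-4 + p(a))² = -10 + (((⅓)*(-3))/9)*(-4 - 2)² = -10 + ((⅑)*(-1))*(-6)² = -10 - ⅑*36 = -10 - 4 = -14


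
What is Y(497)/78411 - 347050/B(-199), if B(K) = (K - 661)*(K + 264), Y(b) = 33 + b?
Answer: 544843291/87663498 ≈ 6.2152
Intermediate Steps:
B(K) = (-661 + K)*(264 + K)
Y(497)/78411 - 347050/B(-199) = (33 + 497)/78411 - 347050/(-174504 + (-199)² - 397*(-199)) = 530*(1/78411) - 347050/(-174504 + 39601 + 79003) = 530/78411 - 347050/(-55900) = 530/78411 - 347050*(-1/55900) = 530/78411 + 6941/1118 = 544843291/87663498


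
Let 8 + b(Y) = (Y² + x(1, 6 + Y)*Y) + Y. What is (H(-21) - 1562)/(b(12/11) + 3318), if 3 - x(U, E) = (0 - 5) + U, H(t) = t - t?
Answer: -94501/200855 ≈ -0.47049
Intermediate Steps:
H(t) = 0
x(U, E) = 8 - U (x(U, E) = 3 - ((0 - 5) + U) = 3 - (-5 + U) = 3 + (5 - U) = 8 - U)
b(Y) = -8 + Y² + 8*Y (b(Y) = -8 + ((Y² + (8 - 1*1)*Y) + Y) = -8 + ((Y² + (8 - 1)*Y) + Y) = -8 + ((Y² + 7*Y) + Y) = -8 + (Y² + 8*Y) = -8 + Y² + 8*Y)
(H(-21) - 1562)/(b(12/11) + 3318) = (0 - 1562)/((-8 + (12/11)² + 8*(12/11)) + 3318) = -1562/((-8 + (12*(1/11))² + 8*(12*(1/11))) + 3318) = -1562/((-8 + (12/11)² + 8*(12/11)) + 3318) = -1562/((-8 + 144/121 + 96/11) + 3318) = -1562/(232/121 + 3318) = -1562/401710/121 = -1562*121/401710 = -94501/200855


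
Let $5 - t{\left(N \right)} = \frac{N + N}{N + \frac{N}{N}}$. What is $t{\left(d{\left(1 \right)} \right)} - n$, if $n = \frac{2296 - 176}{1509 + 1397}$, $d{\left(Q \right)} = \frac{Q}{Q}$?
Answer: $\frac{4752}{1453} \approx 3.2705$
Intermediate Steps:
$d{\left(Q \right)} = 1$
$t{\left(N \right)} = 5 - \frac{2 N}{1 + N}$ ($t{\left(N \right)} = 5 - \frac{N + N}{N + \frac{N}{N}} = 5 - \frac{2 N}{N + 1} = 5 - \frac{2 N}{1 + N}$)
$n = \frac{1060}{1453}$ ($n = \frac{2120}{2906} = 2120 \cdot \frac{1}{2906} = \frac{1060}{1453} \approx 0.72952$)
$t{\left(d{\left(1 \right)} \right)} - n = \frac{5 + 3 \cdot 1}{1 + 1} - \frac{1060}{1453} = \frac{5 + 3}{2} - \frac{1060}{1453} = \frac{1}{2} \cdot 8 - \frac{1060}{1453} = 4 - \frac{1060}{1453} = \frac{4752}{1453}$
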